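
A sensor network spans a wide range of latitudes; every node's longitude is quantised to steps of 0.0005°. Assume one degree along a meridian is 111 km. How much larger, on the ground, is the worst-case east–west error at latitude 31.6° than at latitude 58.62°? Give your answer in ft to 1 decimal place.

30.1 ft

With a 0.0005° grid the true value lies within half a step, ±0.0005°/2 = ±0.00025°, of the stored one.
Error at 31.6° = 0.00025° × 111000 × cos 31.6° ≈ 27.75 × 0.8517 = 23.635 m.
At 58.62°: 0.00025° × 111000 × cos 58.62° = 0.00025 × 111000 × 0.5207 ≈ 14.45 m.
So the lower-latitude error exceeds the higher by 23.635 − 14.45 = 9.1857 m.
Converting: 9.18567 m × 3.2808 ft/m ≈ 30.137 ft.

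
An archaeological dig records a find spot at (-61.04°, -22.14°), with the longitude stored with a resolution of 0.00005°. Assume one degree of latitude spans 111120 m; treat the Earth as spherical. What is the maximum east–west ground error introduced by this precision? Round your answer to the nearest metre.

With a 0.00005° grid the true value lies within half a step, ±0.00005°/2 = ±2.5e-05°, of the stored one.
Parallels shrink by cos φ, so at 61.04° a degree of longitude is 111120 × 0.4842 ≈ 53804.2 m.
Maximum E–W displacement: 2.5e-05 × 53804.2 = 1.3451 m.

1 metres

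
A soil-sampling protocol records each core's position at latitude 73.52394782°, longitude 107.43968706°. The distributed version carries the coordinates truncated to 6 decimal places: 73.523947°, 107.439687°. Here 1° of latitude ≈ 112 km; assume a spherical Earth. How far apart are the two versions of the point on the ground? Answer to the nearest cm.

Δlat = 73.52394782 − 73.523947 = +0.00000082°; Δlon = 107.43968706 − 107.439687 = +0.00000006°.
N–S: 0.00000082° × 112000 m/° = 0.09184 m.
E–W at 73.5239°: 0.00000006° × 112000 × cos 73.5239° = 0.00000006 × 112000 × 0.2836 ≈ 0.00190589 m.
Hypotenuse of the two orthogonal shifts: √(0.09184² + 0.00190589²) = 0.0918598 m.
That is 0.0918598 m = 9.186 cm.

9 cm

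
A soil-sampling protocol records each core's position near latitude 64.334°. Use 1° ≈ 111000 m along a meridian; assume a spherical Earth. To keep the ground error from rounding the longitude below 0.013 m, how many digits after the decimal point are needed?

7

At 64.334° one degree of longitude covers 111000 × cos 64.334° ≈ 111000 × 0.4331 ≈ 48076.8 m.
With N decimal places the half-ulp bound is 0.5·10⁻ᴺ°, or 0.5·10⁻ᴺ × 48076.8 m on the ground.
Setting 24038.4 × 10⁻ᴺ ≤ 0.013 gives 10ᴺ ≥ 1.849e+06, i.e. N ≥ 6.27.
At 6 places the error can reach 0.024 m, but 7 places keeps it to 0.0024 m.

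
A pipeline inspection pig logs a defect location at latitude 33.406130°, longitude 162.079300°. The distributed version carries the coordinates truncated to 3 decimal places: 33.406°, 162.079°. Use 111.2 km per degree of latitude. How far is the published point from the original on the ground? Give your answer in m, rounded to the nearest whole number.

31 m

The latitude changed by +0.000130° and the longitude by +0.000300°.
N–S: 0.000130° × 111200 m/° = 14.456 m.
E–W at 33.406°: 0.000300° × 111200 × cos 33.406° = 0.000300 × 111200 × 0.8348 ≈ 27.8486 m.
Hypotenuse of the two orthogonal shifts: √(14.456² + 27.8486²) = 31.3771 m.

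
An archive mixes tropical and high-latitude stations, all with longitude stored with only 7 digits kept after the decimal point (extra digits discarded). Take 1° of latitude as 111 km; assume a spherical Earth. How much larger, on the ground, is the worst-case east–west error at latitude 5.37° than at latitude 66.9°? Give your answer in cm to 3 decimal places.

0.670 cm

Truncating at 7 decimal places can drop up to a full unit in the last place, so the longitude may be off by as much as 1e-07°.
Error at 5.37° = 1e-07° × 111000 × cos 5.37° ≈ 0.0111 × 0.9956 = 0.011051 m.
Error at 66.9° = 1e-07° × 111000 × cos 66.9° ≈ 0.0111 × 0.3923 = 0.0043549 m.
Difference: 0.011051 − 0.0043549 = 0.0066963 m.
That is 0.00669634 m = 0.66963 cm.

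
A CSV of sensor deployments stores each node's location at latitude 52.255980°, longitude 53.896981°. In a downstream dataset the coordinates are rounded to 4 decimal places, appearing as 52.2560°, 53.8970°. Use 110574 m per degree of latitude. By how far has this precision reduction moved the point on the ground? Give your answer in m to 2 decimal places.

2.56 m

The latitude changed by -0.000020° and the longitude by -0.000019°.
N–S: -0.000020° × 110574 m/° = -2.21148 m.
East–west at this latitude: -0.000019° × 110574 × cos 52.256° ≈ -0.000019 × 67686.2 = -1.28604 m.
Combined displacement = (2.21148² + 1.28604²)^½ ≈ 2.55823 m.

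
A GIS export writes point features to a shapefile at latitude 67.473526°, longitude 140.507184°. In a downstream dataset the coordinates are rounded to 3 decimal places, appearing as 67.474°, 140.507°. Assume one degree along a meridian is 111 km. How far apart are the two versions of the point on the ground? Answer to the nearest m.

Δlat = 67.473526 − 67.474 = -0.000474°; Δlon = 140.507184 − 140.507 = +0.000184°.
North–south shift: -0.000474 × 111000 = -52.614 m.
E–W at 67.474°: 0.000184° × 111000 × cos 67.474° = 0.000184 × 111000 × 0.3831 ≈ 7.82449 m.
Combined displacement = (52.614² + 7.82449²)^½ ≈ 53.1926 m.

53 m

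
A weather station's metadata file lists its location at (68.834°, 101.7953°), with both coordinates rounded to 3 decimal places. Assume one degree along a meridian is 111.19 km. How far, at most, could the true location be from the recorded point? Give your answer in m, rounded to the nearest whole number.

59 m

Rounding to 3 decimal places leaves each coordinate within ±0.0005° of the true value.
N–S: 0.0005° × 111190 m/° = 55.595 m.
East–west component at 68.834°: 0.0005° × 111190 × cos 68.834° ≈ 0.0005 × 40147.5 ≈ 20.0738 m.
Worst case both components are at the extreme and orthogonal: √(55.595² + 20.0738²) ≈ 59.108 m.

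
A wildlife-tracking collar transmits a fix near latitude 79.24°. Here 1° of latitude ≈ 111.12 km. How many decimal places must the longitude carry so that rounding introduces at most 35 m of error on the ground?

3 decimal places

At 79.24° one degree of longitude covers 111120 × cos 79.24° ≈ 111120 × 0.1867 ≈ 20745.6 m.
With N decimal places the half-ulp bound is 0.5·10⁻ᴺ°, or 0.5·10⁻ᴺ × 20745.6 m on the ground.
Need 0.5 × 20745.6 × 10⁻ᴺ ≤ 35 → 10⁻ᴺ ≤ 3.374e-03, so N ≥ 2.47.
N = 2 would give 104 m (too coarse); N = 3 gives 10.4 m ≤ 35 m.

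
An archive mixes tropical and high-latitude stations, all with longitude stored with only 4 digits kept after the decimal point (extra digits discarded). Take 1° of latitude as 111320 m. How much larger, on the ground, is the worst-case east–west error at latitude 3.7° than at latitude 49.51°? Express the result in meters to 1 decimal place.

Truncating at 4 decimal places can drop up to a full unit in the last place, so the longitude may be off by as much as 0.0001°.
At 3.7°: 0.0001° × 111320 × cos 3.7° = 0.0001 × 111320 × 0.9979 ≈ 11.109 m.
Error at 49.51° = 0.0001° × 111320 × cos 49.51° ≈ 11.132 × 0.6493 = 7.2282 m.
So the lower-latitude error exceeds the higher by 11.109 − 7.2282 = 3.8806 m.

3.9 meters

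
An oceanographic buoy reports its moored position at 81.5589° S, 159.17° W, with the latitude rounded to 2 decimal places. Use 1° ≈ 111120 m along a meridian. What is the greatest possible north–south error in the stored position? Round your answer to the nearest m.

556 m

Rounding to 2 decimal places leaves the latitude within ±0.005° of the true value.
Along the meridian that is 0.005° × 111120 m/° = 555.6 m.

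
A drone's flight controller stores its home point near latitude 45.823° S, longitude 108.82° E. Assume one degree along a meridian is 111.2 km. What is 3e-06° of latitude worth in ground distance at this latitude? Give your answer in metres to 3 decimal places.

Along a meridian 3e-06° is 3e-06 × 111200 = 0.3336 m.

0.334 metres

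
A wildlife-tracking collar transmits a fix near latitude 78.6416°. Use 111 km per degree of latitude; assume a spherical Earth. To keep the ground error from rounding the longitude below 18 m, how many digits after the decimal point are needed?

At 78.6416° one degree of longitude covers 111000 × cos 78.6416° ≈ 111000 × 0.1969 ≈ 21861 m.
Rounding to N decimal places gives at most 0.5 × 10⁻ᴺ degrees of error, i.e. 0.5 × 10⁻ᴺ × 21861 m.
Need 0.5 × 21861 × 10⁻ᴺ ≤ 18 → 10⁻ᴺ ≤ 1.647e-03, so N ≥ 2.78.
N = 2 would give 109 m (too coarse); N = 3 gives 10.9 m ≤ 18 m.

3 decimal places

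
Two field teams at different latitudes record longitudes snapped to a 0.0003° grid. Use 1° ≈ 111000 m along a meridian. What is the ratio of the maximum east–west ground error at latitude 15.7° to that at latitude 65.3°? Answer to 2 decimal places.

2.30

With a 0.0003° grid the true value lies within half a step, ±0.0003°/2 = ±0.00015°, of the stored one.
Error at 15.7° = 0.00015° × 111000 × cos 15.7° ≈ 16.65 × 0.9627 = 16.029 m.
Error at 65.3° = 0.00015° × 111000 × cos 65.3° ≈ 16.65 × 0.4179 = 6.9575 m.
The ratio reduces to cos 15.7° / cos 65.3° = 0.9627/0.4179 ≈ 2.3038.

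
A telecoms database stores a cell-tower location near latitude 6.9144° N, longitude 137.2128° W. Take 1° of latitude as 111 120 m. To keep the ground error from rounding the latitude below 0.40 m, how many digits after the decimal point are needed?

6 decimal places

One degree of latitude covers 111120 m.
N decimal places → at most half a unit in the last place, 0.5 × 10⁻ᴺ° = 111120/2 × 10⁻ᴺ m.
Setting 55560 × 10⁻ᴺ ≤ 0.40 gives 10ᴺ ≥ 1.389e+05, i.e. N ≥ 5.14.
N = 5 would give 0.556 m (too coarse); N = 6 gives 0.0556 m ≤ 0.40 m.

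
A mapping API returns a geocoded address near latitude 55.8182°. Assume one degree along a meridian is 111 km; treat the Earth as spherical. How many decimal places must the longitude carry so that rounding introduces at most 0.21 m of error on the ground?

At 55.8182° one degree of longitude covers 111000 × cos 55.8182° ≈ 111000 × 0.5618 ≈ 62362.1 m.
N decimal places → at most half a unit in the last place, 0.5 × 10⁻ᴺ° = 62362.1/2 × 10⁻ᴺ m.
Need 0.5 × 62362.1 × 10⁻ᴺ ≤ 0.21 → 10⁻ᴺ ≤ 6.735e-06, so N ≥ 5.17.
At 5 places the error can reach 0.312 m, but 6 places keeps it to 0.0312 m.

6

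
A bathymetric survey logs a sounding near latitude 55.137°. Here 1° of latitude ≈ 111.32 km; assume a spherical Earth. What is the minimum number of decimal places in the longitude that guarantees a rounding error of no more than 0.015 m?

7

At 55.137° one degree of longitude covers 111320 × cos 55.137° ≈ 111320 × 0.5716 ≈ 63632.3 m.
With N decimal places the half-ulp bound is 0.5·10⁻ᴺ°, or 0.5·10⁻ᴺ × 63632.3 m on the ground.
Need 0.5 × 63632.3 × 10⁻ᴺ ≤ 0.015 → 10⁻ᴺ ≤ 4.715e-07, so N ≥ 6.33.
So 7 decimal places suffice (0.00318 m); 6 would allow up to 0.0318 m.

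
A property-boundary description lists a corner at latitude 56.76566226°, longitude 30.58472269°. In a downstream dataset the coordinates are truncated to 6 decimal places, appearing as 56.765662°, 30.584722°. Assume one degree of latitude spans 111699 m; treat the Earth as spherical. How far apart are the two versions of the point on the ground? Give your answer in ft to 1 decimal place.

Δlat = 56.76566226 − 56.765662 = +0.00000026°; Δlon = 30.58472269 − 30.584722 = +0.00000069°.
N–S: 0.00000026° × 111699 m/° = 0.0290417 m.
E–W at 56.7657°: 0.00000069° × 111699 × cos 56.7657° = 0.00000069 × 111699 × 0.5481 ≈ 0.0422406 m.
Combined displacement = (0.0290417² + 0.0422406²)^½ ≈ 0.051261 m.
Converting: 0.051261 m × 3.2808 ft/m ≈ 0.16818 ft.

0.2 ft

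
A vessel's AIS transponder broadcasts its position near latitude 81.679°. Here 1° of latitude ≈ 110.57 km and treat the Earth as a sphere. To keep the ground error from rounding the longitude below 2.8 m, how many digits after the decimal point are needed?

At 81.679° one degree of longitude covers 110570 × cos 81.679° ≈ 110570 × 0.1447 ≈ 16001.6 m.
N decimal places → at most half a unit in the last place, 0.5 × 10⁻ᴺ° = 16001.6/2 × 10⁻ᴺ m.
Setting 8000.78 × 10⁻ᴺ ≤ 2.8 gives 10ᴺ ≥ 2857, i.e. N ≥ 3.46.
So 4 decimal places suffice (0.8 m); 3 would allow up to 8 m.

4 decimal places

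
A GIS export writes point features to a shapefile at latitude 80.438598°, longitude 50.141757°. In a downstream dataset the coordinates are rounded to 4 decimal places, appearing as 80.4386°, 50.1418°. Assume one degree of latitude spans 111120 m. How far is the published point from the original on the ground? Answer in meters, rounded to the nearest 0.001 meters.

0.824 meters

The latitude changed by -0.000002° and the longitude by -0.000043°.
N–S: -0.000002° × 111120 m/° = -0.22224 m.
E–W at 80.4386°: -0.000043° × 111120 × cos 80.4386° = -0.000043 × 111120 × 0.1661 ≈ -0.793674 m.
Hypotenuse of the two orthogonal shifts: √(0.22224² + 0.793674²) = 0.824202 m.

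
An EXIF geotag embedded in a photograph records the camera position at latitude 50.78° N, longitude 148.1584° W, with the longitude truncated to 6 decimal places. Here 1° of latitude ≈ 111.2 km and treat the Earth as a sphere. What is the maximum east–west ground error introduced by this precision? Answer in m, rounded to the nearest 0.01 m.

0.07 m

Truncating at 6 decimal places can drop up to a full unit in the last place, so the longitude may be off by as much as 1e-06°.
At latitude 50.78° a degree of longitude spans 111200 m × cos 50.78° = 111200 × 0.6323 ≈ 70311.7 m.
East–west error: 1e-06° × 70311.7 m/° ≈ 0.0703117 m.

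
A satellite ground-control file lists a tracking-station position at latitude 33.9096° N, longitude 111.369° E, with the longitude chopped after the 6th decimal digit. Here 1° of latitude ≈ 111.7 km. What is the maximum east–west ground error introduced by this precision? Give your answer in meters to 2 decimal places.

0.09 meters

Truncating at 6 decimal places can drop up to a full unit in the last place, so the longitude may be off by as much as 1e-06°.
Parallels shrink by cos φ, so at 33.9096° a degree of longitude is 111700 × 0.8299 ≈ 92701.9 m.
East–west error: 1e-06° × 92701.9 m/° ≈ 0.0927019 m.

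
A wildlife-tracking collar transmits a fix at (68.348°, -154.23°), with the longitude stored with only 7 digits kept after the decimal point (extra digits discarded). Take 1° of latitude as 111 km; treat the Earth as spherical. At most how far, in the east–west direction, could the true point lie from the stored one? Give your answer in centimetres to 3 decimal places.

0.410 centimetres

Truncating at 7 decimal places can drop up to a full unit in the last place, so the longitude may be off by as much as 1e-07°.
One degree of longitude at 68.348° is 111000 × cos 68.348° ≈ 111000 × 0.3690 = 40955.5 m.
East–west error: 1e-07° × 40955.5 m/° ≈ 0.00409555 m.
That is 0.00409555 m = 0.40955 cm.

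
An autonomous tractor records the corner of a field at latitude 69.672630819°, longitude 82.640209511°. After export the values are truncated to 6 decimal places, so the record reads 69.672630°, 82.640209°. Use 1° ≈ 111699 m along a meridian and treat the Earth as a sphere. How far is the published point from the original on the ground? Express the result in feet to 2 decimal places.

0.31 feet

Δlat = 69.672630819 − 69.672630 = +0.000000819°; Δlon = 82.640209511 − 82.640209 = +0.000000511°.
North–south shift: 0.000000819 × 111699 = 0.0914815 m.
E–W at 69.6726°: 0.000000511° × 111699 × cos 69.6726° = 0.000000511 × 111699 × 0.3474 ≈ 0.019828 m.
Hypotenuse of the two orthogonal shifts: √(0.0914815² + 0.019828²) = 0.0936056 m.
Converting: 0.0936056 m × 3.2808 ft/m ≈ 0.30711 ft.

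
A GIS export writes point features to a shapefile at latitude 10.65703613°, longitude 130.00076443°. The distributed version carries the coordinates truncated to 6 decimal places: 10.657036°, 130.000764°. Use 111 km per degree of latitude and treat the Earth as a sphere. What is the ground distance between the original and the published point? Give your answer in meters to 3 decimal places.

0.049 meters

The latitude changed by +0.00000013° and the longitude by +0.00000043°.
N–S: 0.00000013° × 111000 m/° = 0.01443 m.
E–W at 10.657°: 0.00000043° × 111000 × cos 10.657° = 0.00000043 × 111000 × 0.9828 ≈ 0.0469067 m.
Hypotenuse of the two orthogonal shifts: √(0.01443² + 0.0469067²) = 0.0490761 m.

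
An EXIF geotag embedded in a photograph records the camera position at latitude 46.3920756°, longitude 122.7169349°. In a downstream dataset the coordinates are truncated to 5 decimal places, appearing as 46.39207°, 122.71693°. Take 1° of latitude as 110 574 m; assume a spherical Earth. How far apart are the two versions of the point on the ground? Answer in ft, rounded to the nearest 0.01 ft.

2.37 ft

Δlat = 46.3920756 − 46.39207 = +0.0000056°; Δlon = 122.7169349 − 122.71693 = +0.0000049°.
N–S: 0.0000056° × 110574 m/° = 0.619214 m.
East–west at this latitude: 0.0000049° × 110574 × cos 46.3921° ≈ 0.0000049 × 76265.1 = 0.373699 m.
Hypotenuse of the two orthogonal shifts: √(0.619214² + 0.373699²) = 0.723241 m.
In feet: 0.723241 m ÷ 0.3048 ≈ 2.3728 ft.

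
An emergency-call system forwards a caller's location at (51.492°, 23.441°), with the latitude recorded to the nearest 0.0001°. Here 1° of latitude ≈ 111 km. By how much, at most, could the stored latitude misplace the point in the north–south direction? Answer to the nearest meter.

6 meters

Rounding to 4 decimal places leaves the latitude within ±5e-05° of the true value.
Along the meridian that is 5e-05° × 111000 m/° = 5.55 m.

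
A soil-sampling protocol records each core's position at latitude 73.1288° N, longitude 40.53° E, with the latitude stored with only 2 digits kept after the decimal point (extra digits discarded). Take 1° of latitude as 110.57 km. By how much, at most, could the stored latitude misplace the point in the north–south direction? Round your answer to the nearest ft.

3628 ft

Truncating at 2 decimal places can drop up to a full unit in the last place, so the latitude may be off by as much as 0.01°.
Along the meridian that is 0.01° × 110570 m/° = 1105.7 m.
In feet: 1105.7 m ÷ 0.3048 ≈ 3627.6 ft.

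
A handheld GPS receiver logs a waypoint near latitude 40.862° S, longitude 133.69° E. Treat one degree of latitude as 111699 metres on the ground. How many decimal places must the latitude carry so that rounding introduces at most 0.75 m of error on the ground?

One degree of latitude covers 111699 m.
With N decimal places the half-ulp bound is 0.5·10⁻ᴺ°, or 0.5·10⁻ᴺ × 111699 m on the ground.
Need 0.5 × 111699 × 10⁻ᴺ ≤ 0.75 → 10⁻ᴺ ≤ 1.343e-05, so N ≥ 4.87.
At 4 places the error can reach 5.58 m, but 5 places keeps it to 0.558 m.

5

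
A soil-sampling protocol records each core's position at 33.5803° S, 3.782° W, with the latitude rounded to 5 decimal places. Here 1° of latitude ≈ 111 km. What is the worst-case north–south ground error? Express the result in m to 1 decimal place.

0.6 m

Rounding to 5 decimal places leaves the latitude within ±5e-06° of the true value.
Along the meridian that is 5e-06° × 111000 m/° = 0.555 m.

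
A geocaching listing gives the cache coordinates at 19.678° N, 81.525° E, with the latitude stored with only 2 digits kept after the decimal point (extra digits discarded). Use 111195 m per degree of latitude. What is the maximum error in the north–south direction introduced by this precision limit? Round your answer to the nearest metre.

Truncating at 2 decimal places can drop up to a full unit in the last place, so the latitude may be off by as much as 0.01°.
North–south distance: 0.01° × 111195 m/° = 1111.95 m.

1112 metres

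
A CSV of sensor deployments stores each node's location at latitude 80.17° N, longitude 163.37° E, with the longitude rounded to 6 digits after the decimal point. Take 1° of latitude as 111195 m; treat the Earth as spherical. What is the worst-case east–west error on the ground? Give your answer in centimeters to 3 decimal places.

Rounding to 6 decimal places leaves the longitude within ±5e-07° of the true value.
One degree of longitude at 80.17° is 111195 × cos 80.17° ≈ 111195 × 0.1707 = 18983.8 m.
Maximum E–W displacement: 5e-07 × 18983.8 = 0.00949191 m.
That is 0.00949191 m = 0.94919 cm.

0.949 centimeters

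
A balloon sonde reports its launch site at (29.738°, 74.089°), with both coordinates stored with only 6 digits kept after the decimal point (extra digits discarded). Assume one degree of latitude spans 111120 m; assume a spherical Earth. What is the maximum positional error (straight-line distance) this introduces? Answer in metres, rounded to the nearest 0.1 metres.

Truncating at 6 decimal places can drop up to a full unit in the last place, so each coordinate may be off by as much as 1e-06°.
N–S: 1e-06° × 111120 m/° = 0.11112 m.
Longitude error → 1e-06 × 111120 × cos 29.738° = 1e-06 × 111120 × 0.8683 ≈ 0.0964858 m.
Worst case both components are at the extreme and orthogonal: √(0.11112² + 0.0964858²) ≈ 0.147164 m.

0.1 metres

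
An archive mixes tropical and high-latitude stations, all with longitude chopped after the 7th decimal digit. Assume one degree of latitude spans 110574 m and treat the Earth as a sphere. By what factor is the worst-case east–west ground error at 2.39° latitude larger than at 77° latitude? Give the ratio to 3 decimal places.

4.442

Truncating at 7 decimal places can drop up to a full unit in the last place, so the longitude may be off by as much as 1e-07°.
Error at 2.39° = 1e-07° × 110574 × cos 2.39° ≈ 0.011057 × 0.9991 = 0.011048 m.
At 77°: 1e-07° × 110574 × cos 77° = 1e-07 × 110574 × 0.2250 ≈ 0.0024874 m.
Ratio: 0.011048 / 0.0024874 = cos 2.39° / cos 77° ≈ 4.4415.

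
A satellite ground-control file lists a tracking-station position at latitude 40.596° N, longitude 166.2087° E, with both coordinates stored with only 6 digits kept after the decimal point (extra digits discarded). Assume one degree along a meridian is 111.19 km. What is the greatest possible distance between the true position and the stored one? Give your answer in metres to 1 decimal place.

Truncating at 6 decimal places can drop up to a full unit in the last place, so each coordinate may be off by as much as 1e-06°.
Latitude error → 1e-06 × 111190 = 0.11119 m along the meridian.
E–W at 40.596°: 1e-06° × 111190 × cos 40.596° = 1e-06 × 111190 × 0.7593 ≈ 0.0844284 m.
Combining orthogonally: (0.11119² + 0.0844284²)^½ ≈ 0.139612 m.

0.1 metres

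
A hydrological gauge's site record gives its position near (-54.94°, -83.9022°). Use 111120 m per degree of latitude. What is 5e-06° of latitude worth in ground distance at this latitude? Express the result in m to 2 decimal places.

0.56 m

Along a meridian 5e-06° is 5e-06 × 111120 = 0.5556 m.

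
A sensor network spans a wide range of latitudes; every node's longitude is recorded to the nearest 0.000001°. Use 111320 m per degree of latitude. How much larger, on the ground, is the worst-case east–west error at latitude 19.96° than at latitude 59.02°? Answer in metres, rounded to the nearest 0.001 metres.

Rounding to 6 decimal places leaves the longitude within ±5e-07° of the true value.
At 19.96°: 5e-07° × 111320 × cos 19.96° = 5e-07 × 111320 × 0.9399 ≈ 0.052317 m.
Error at 59.02° = 5e-07° × 111320 × cos 59.02° ≈ 0.05566 × 0.5147 = 0.02865 m.
So the lower-latitude error exceeds the higher by 0.052317 − 0.02865 = 0.023666 m.

0.024 metres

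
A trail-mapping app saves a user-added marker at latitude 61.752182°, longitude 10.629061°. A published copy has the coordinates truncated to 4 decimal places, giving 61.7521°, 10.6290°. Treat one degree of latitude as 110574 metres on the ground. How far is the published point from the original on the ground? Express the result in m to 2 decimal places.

Δlat = 61.752182 − 61.7521 = +0.000082°; Δlon = 10.629061 − 10.6290 = +0.000061°.
N–S: 0.000082° × 110574 m/° = 9.06707 m.
East–west at this latitude: 0.000061° × 110574 × cos 61.7521° ≈ 0.000061 × 52333.3 = 3.19233 m.
Hypotenuse of the two orthogonal shifts: √(9.06707² + 3.19233²) = 9.61263 m.

9.61 m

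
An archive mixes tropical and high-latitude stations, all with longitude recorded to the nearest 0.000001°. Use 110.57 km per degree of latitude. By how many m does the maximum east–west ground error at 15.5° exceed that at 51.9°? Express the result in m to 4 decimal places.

0.0192 m

Rounding to 6 decimal places leaves the longitude within ±5e-07° of the true value.
At 15.5°: 5e-07° × 110570 × cos 15.5° = 5e-07 × 110570 × 0.9636 ≈ 0.053274 m.
At 51.9°: 5e-07° × 110570 × cos 51.9° = 5e-07 × 110570 × 0.6170 ≈ 0.034113 m.
So the lower-latitude error exceeds the higher by 0.053274 − 0.034113 = 0.019161 m.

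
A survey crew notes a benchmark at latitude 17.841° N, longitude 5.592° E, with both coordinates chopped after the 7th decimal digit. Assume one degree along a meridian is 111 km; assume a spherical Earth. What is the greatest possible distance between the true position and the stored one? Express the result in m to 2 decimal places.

Truncating at 7 decimal places can drop up to a full unit in the last place, so each coordinate may be off by as much as 1e-07°.
North–south component: 1e-07° × 111000 = 0.0111 m.
E–W at 17.841°: 1e-07° × 111000 × cos 17.841° = 1e-07 × 111000 × 0.9519 ≈ 0.0105662 m.
Combining orthogonally: (0.0111² + 0.0105662²)^½ ≈ 0.015325 m.

0.02 m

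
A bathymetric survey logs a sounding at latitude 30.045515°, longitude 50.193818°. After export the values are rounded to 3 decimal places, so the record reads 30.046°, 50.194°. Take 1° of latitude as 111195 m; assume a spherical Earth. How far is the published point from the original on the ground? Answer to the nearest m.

57 m

The latitude changed by -0.000485° and the longitude by -0.000182°.
N–S: -0.000485° × 111195 m/° = -53.9296 m.
East–west at this latitude: -0.000182° × 111195 × cos 30.046° ≈ -0.000182 × 96253 = -17.5181 m.
Combined displacement = (53.9296² + 17.5181²)^½ ≈ 56.7034 m.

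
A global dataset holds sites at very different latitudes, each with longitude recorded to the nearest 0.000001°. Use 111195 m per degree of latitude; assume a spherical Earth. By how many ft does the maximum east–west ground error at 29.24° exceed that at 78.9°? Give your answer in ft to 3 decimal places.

0.124 ft

Rounding to 6 decimal places leaves the longitude within ±5e-07° of the true value.
At 29.24°: 5e-07° × 111195 × cos 29.24° = 5e-07 × 111195 × 0.8726 ≈ 0.048513 m.
Error at 78.9° = 5e-07° × 111195 × cos 78.9° ≈ 0.055597 × 0.1925 = 0.010704 m.
So the lower-latitude error exceeds the higher by 0.048513 − 0.010704 = 0.03781 m.
In feet: 0.0378096 m ÷ 0.3048 ≈ 0.12405 ft.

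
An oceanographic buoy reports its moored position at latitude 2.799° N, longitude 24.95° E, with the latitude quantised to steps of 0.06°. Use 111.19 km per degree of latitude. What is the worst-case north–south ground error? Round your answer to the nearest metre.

3336 metres

With a 0.06° grid the true value lies within half a step, ±0.06°/2 = ±0.03°, of the stored one.
Along the meridian that is 0.03° × 111190 m/° = 3335.7 m.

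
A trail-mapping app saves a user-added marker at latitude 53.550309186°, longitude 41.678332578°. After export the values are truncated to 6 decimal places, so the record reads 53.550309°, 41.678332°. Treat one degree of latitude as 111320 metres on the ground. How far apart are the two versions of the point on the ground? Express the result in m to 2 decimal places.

The latitude changed by +0.000000186° and the longitude by +0.000000578°.
North–south shift: 0.000000186 × 111320 = 0.0207055 m.
E–W at 53.5503°: 0.000000578° × 111320 × cos 53.5503° = 0.000000578 × 111320 × 0.5941 ≈ 0.0382272 m.
Distance: √(0.0207055² + 0.0382272²) ≈ 0.0434746 m.

0.04 m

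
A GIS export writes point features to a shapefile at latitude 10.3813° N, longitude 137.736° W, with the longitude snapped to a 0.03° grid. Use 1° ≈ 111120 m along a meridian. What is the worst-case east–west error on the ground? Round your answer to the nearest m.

With a 0.03° grid the true value lies within half a step, ±0.03°/2 = ±0.015°, of the stored one.
At latitude 10.3813° a degree of longitude spans 111120 m × cos 10.3813° = 111120 × 0.9836 ≈ 109301 m.
Maximum E–W displacement: 0.015 × 109301 = 1639.52 m.

1640 m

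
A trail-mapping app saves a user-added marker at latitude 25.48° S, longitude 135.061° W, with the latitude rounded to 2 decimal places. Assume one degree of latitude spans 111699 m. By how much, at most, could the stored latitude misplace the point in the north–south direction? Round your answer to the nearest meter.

558 meters

Rounding to 2 decimal places leaves the latitude within ±0.005° of the true value.
North–south distance: 0.005° × 111699 m/° = 558.495 m.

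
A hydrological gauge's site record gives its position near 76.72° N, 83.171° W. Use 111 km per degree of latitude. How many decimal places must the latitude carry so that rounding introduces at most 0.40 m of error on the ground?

6 decimal places

One degree of latitude covers 111000 m.
With N decimal places the half-ulp bound is 0.5·10⁻ᴺ°, or 0.5·10⁻ᴺ × 111000 m on the ground.
Setting 55500 × 10⁻ᴺ ≤ 0.40 gives 10ᴺ ≥ 1.388e+05, i.e. N ≥ 5.14.
So 6 decimal places suffice (0.0555 m); 5 would allow up to 0.555 m.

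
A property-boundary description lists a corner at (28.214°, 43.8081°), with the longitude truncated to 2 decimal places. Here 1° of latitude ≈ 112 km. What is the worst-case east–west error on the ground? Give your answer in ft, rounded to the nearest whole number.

3238 ft

Truncating at 2 decimal places can drop up to a full unit in the last place, so the longitude may be off by as much as 0.01°.
Parallels shrink by cos φ, so at 28.214° a degree of longitude is 112000 × 0.8812 ≈ 98693.1 m.
East–west error: 0.01° × 98693.1 m/° ≈ 986.931 m.
Converting: 986.931 m × 3.2808 ft/m ≈ 3238 ft.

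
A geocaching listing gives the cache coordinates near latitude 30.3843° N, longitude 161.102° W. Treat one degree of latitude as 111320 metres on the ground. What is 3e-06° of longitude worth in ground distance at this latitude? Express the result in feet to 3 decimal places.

At 30.3843° a degree of longitude is 111320 × cos 30.3843° ≈ 96030.5 m, so 3e-06° corresponds to 0.288091 m.
Converting: 0.288091 m × 3.2808 ft/m ≈ 0.94518 ft.

0.945 feet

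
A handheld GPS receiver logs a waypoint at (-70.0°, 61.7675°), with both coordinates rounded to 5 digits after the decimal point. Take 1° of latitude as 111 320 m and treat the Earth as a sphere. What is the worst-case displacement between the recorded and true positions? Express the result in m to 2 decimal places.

0.59 m

Rounding to 5 decimal places leaves each coordinate within ±5e-06° of the true value.
N–S: 5e-06° × 111320 m/° = 0.5566 m.
E–W at 70°: 5e-06° × 111320 × cos 70° = 5e-06 × 111320 × 0.3420 ≈ 0.190368 m.
Worst case both components are at the extreme and orthogonal: √(0.5566² + 0.190368²) ≈ 0.588255 m.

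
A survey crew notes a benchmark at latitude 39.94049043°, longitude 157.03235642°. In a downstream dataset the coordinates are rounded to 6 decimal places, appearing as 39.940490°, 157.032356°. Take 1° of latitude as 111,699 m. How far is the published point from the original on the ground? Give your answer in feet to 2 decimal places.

Δlat = 39.94049043 − 39.940490 = +0.00000043°; Δlon = 157.03235642 − 157.032356 = +0.00000042°.
North–south shift: 0.00000043 × 111699 = 0.0480306 m.
East–west at this latitude: 0.00000042° × 111699 × cos 39.9405° ≈ 0.00000042 × 85640.9 = 0.0359692 m.
Hypotenuse of the two orthogonal shifts: √(0.0480306² + 0.0359692²) = 0.060006 m.
In feet: 0.060006 m ÷ 0.3048 ≈ 0.19687 ft.

0.20 feet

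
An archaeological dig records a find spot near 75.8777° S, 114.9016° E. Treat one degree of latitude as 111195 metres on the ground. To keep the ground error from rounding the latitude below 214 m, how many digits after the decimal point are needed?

One degree of latitude covers 111195 m.
N decimal places → at most half a unit in the last place, 0.5 × 10⁻ᴺ° = 111195/2 × 10⁻ᴺ m.
Setting 55597.5 × 10⁻ᴺ ≤ 214 gives 10ᴺ ≥ 259.8, i.e. N ≥ 2.41.
At 2 places the error can reach 556 m, but 3 places keeps it to 55.6 m.

3 decimal places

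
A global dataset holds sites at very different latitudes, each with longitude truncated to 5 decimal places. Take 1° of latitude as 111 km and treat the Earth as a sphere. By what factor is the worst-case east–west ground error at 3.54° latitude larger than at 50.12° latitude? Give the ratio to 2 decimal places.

1.56

Truncating at 5 decimal places can drop up to a full unit in the last place, so the longitude may be off by as much as 1e-05°.
At 3.54°: 1e-05° × 111000 × cos 3.54° = 1e-05 × 111000 × 0.9981 ≈ 1.1079 m.
At 50.12°: 1e-05° × 111000 × cos 50.12° = 1e-05 × 111000 × 0.6412 ≈ 0.71171 m.
Ratio: 1.1079 / 0.71171 = cos 3.54° / cos 50.12° ≈ 1.5566.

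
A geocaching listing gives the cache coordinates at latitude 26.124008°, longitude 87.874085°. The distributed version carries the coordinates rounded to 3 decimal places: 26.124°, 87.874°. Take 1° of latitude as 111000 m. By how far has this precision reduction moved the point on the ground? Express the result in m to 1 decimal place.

8.5 m

Δlat = 26.124008 − 26.124 = +0.000008°; Δlon = 87.874085 − 87.874 = +0.000085°.
North–south shift: 0.000008 × 111000 = 0.888 m.
East–west at this latitude: 0.000085° × 111000 × cos 26.124° ≈ 0.000085 × 99660.6 = 8.47115 m.
Combined displacement = (0.888² + 8.47115²)^½ ≈ 8.51757 m.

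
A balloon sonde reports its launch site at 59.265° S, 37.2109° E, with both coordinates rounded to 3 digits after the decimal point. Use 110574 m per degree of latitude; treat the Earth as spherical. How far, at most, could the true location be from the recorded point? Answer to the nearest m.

62 m

Rounding to 3 decimal places leaves each coordinate within ±0.0005° of the true value.
Latitude error → 0.0005 × 110574 = 55.287 m along the meridian.
E–W at 59.265°: 0.0005° × 110574 × cos 59.265° = 0.0005 × 110574 × 0.5111 ≈ 28.2554 m.
Worst case both components are at the extreme and orthogonal: √(55.287² + 28.2554²) ≈ 62.0888 m.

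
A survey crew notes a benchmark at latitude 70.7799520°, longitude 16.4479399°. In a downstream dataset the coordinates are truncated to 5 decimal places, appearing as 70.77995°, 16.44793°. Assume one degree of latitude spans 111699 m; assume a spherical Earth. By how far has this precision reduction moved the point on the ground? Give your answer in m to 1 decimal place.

Δlat = 70.7799520 − 70.77995 = +0.0000020°; Δlon = 16.4479399 − 16.44793 = +0.0000099°.
N–S: 0.0000020° × 111699 m/° = 0.223398 m.
E–W at 70.7799°: 0.0000099° × 111699 × cos 70.7799° = 0.0000099 × 111699 × 0.3292 ≈ 0.364033 m.
Hypotenuse of the two orthogonal shifts: √(0.223398² + 0.364033²) = 0.427114 m.

0.4 m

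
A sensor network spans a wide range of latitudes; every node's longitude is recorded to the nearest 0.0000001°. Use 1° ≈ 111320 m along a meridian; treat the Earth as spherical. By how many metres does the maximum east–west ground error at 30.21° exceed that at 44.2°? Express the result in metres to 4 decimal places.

Rounding to 7 decimal places leaves the longitude within ±5e-08° of the true value.
Error at 30.21° = 5e-08° × 111320 × cos 30.21° ≈ 0.005566 × 0.8642 = 0.0048101 m.
At 44.2°: 5e-08° × 111320 × cos 44.2° = 5e-08 × 111320 × 0.7169 ≈ 0.0039903 m.
So the lower-latitude error exceeds the higher by 0.0048101 − 0.0039903 = 0.00081974 m.

0.0008 metres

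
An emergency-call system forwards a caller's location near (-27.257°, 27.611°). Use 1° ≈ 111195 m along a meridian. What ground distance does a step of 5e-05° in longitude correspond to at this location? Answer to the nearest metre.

5 metres

One degree of longitude here spans 111195 × cos 27.257° = 111195 × 0.8890 ≈ 98848 m; 5e-05° of that is 4.9424 m.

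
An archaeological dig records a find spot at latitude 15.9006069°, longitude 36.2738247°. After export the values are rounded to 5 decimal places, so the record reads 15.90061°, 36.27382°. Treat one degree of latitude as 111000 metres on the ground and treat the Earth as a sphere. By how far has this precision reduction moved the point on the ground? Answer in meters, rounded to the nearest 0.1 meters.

0.6 meters

Δlat = 15.9006069 − 15.90061 = -0.0000031°; Δlon = 36.2738247 − 36.27382 = +0.0000047°.
N–S: -0.0000031° × 111000 m/° = -0.3441 m.
E–W at 15.9006°: 0.0000047° × 111000 × cos 15.9006° = 0.0000047 × 111000 × 0.9617 ≈ 0.501739 m.
Combined displacement = (0.3441² + 0.501739²)^½ ≈ 0.608397 m.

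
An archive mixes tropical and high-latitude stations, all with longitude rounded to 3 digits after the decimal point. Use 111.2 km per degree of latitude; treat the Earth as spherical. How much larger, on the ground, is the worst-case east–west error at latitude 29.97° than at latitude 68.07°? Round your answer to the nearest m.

Rounding to 3 decimal places leaves the longitude within ±0.0005° of the true value.
At 29.97°: 0.0005° × 111200 × cos 29.97° = 0.0005 × 111200 × 0.8663 ≈ 48.166 m.
Error at 68.07° = 0.0005° × 111200 × cos 68.07° ≈ 55.6 × 0.3735 = 20.765 m.
So the lower-latitude error exceeds the higher by 48.166 − 20.765 = 27.4 m.

27 m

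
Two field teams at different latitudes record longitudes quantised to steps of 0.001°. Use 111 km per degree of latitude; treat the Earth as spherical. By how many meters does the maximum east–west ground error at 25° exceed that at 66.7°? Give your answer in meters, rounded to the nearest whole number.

28 meters

With a 0.001° grid the true value lies within half a step, ±0.001°/2 = ±0.0005°, of the stored one.
At 25°: 0.0005° × 111000 × cos 25° = 0.0005 × 111000 × 0.9063 ≈ 50.3 m.
At 66.7°: 0.0005° × 111000 × cos 66.7° = 0.0005 × 111000 × 0.3955 ≈ 21.953 m.
So the lower-latitude error exceeds the higher by 50.3 − 21.953 = 28.347 m.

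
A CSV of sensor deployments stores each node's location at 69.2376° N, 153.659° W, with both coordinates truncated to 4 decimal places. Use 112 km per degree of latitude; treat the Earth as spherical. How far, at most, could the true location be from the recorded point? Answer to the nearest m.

Truncating at 4 decimal places can drop up to a full unit in the last place, so each coordinate may be off by as much as 0.0001°.
North–south component: 0.0001° × 112000 = 11.2 m.
East–west component at 69.2376°: 0.0001° × 112000 × cos 69.2376° ≈ 0.0001 × 39703.3 ≈ 3.97033 m.
The two errors are perpendicular, so the maximum displacement is √(11.2² + 3.97033²) ≈ 11.8829 m.

12 m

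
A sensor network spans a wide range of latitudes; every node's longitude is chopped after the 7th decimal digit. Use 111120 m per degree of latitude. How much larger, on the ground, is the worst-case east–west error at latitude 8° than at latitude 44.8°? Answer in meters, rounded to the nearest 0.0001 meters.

Truncating at 7 decimal places can drop up to a full unit in the last place, so the longitude may be off by as much as 1e-07°.
At 8°: 1e-07° × 111120 × cos 8° = 1e-07 × 111120 × 0.9903 ≈ 0.011004 m.
Error at 44.8° = 1e-07° × 111120 × cos 44.8° ≈ 0.011112 × 0.7096 = 0.0078848 m.
So the lower-latitude error exceeds the higher by 0.011004 − 0.0078848 = 0.0031191 m.

0.0031 meters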